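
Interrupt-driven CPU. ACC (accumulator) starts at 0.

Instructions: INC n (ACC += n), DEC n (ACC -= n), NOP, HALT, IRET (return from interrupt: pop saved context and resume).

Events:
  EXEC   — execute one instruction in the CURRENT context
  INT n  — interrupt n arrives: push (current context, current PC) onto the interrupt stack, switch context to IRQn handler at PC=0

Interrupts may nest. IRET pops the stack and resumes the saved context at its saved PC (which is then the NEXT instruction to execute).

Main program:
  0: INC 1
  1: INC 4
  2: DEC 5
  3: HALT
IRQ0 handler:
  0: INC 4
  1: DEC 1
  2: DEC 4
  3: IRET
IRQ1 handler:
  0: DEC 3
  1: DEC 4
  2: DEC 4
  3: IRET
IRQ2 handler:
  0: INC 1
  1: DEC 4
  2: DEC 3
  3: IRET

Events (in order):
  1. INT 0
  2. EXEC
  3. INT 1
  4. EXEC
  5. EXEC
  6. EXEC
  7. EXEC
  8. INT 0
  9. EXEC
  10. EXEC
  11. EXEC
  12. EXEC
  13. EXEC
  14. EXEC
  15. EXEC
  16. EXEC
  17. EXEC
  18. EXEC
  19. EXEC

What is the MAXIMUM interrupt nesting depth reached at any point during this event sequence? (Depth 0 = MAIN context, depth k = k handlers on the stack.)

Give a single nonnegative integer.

Answer: 2

Derivation:
Event 1 (INT 0): INT 0 arrives: push (MAIN, PC=0), enter IRQ0 at PC=0 (depth now 1) [depth=1]
Event 2 (EXEC): [IRQ0] PC=0: INC 4 -> ACC=4 [depth=1]
Event 3 (INT 1): INT 1 arrives: push (IRQ0, PC=1), enter IRQ1 at PC=0 (depth now 2) [depth=2]
Event 4 (EXEC): [IRQ1] PC=0: DEC 3 -> ACC=1 [depth=2]
Event 5 (EXEC): [IRQ1] PC=1: DEC 4 -> ACC=-3 [depth=2]
Event 6 (EXEC): [IRQ1] PC=2: DEC 4 -> ACC=-7 [depth=2]
Event 7 (EXEC): [IRQ1] PC=3: IRET -> resume IRQ0 at PC=1 (depth now 1) [depth=1]
Event 8 (INT 0): INT 0 arrives: push (IRQ0, PC=1), enter IRQ0 at PC=0 (depth now 2) [depth=2]
Event 9 (EXEC): [IRQ0] PC=0: INC 4 -> ACC=-3 [depth=2]
Event 10 (EXEC): [IRQ0] PC=1: DEC 1 -> ACC=-4 [depth=2]
Event 11 (EXEC): [IRQ0] PC=2: DEC 4 -> ACC=-8 [depth=2]
Event 12 (EXEC): [IRQ0] PC=3: IRET -> resume IRQ0 at PC=1 (depth now 1) [depth=1]
Event 13 (EXEC): [IRQ0] PC=1: DEC 1 -> ACC=-9 [depth=1]
Event 14 (EXEC): [IRQ0] PC=2: DEC 4 -> ACC=-13 [depth=1]
Event 15 (EXEC): [IRQ0] PC=3: IRET -> resume MAIN at PC=0 (depth now 0) [depth=0]
Event 16 (EXEC): [MAIN] PC=0: INC 1 -> ACC=-12 [depth=0]
Event 17 (EXEC): [MAIN] PC=1: INC 4 -> ACC=-8 [depth=0]
Event 18 (EXEC): [MAIN] PC=2: DEC 5 -> ACC=-13 [depth=0]
Event 19 (EXEC): [MAIN] PC=3: HALT [depth=0]
Max depth observed: 2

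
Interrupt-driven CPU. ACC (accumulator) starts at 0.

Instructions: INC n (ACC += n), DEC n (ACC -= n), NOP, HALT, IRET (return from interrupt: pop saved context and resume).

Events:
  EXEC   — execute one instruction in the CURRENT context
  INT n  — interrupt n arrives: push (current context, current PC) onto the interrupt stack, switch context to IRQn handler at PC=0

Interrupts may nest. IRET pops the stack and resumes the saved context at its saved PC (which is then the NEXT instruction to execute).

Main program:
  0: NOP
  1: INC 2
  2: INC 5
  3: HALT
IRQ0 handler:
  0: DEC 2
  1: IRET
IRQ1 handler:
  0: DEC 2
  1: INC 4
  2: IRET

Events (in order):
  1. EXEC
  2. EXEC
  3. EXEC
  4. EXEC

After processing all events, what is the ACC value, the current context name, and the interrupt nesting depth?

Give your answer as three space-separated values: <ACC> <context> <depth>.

Answer: 7 MAIN 0

Derivation:
Event 1 (EXEC): [MAIN] PC=0: NOP
Event 2 (EXEC): [MAIN] PC=1: INC 2 -> ACC=2
Event 3 (EXEC): [MAIN] PC=2: INC 5 -> ACC=7
Event 4 (EXEC): [MAIN] PC=3: HALT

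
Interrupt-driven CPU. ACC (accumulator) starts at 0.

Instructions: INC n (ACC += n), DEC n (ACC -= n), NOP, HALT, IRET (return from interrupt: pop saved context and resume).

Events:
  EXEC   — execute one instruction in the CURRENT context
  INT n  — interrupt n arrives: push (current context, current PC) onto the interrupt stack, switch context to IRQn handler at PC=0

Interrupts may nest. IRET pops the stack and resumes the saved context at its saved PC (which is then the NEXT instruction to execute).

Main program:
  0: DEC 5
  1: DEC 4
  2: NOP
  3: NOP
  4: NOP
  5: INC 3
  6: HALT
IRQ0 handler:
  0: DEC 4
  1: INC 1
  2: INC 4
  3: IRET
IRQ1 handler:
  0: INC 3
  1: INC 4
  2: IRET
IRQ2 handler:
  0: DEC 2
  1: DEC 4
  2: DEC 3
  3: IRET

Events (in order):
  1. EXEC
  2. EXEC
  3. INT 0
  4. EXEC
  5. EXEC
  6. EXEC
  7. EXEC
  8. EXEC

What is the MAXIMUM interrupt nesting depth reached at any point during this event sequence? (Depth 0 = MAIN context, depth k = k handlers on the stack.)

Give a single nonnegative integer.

Answer: 1

Derivation:
Event 1 (EXEC): [MAIN] PC=0: DEC 5 -> ACC=-5 [depth=0]
Event 2 (EXEC): [MAIN] PC=1: DEC 4 -> ACC=-9 [depth=0]
Event 3 (INT 0): INT 0 arrives: push (MAIN, PC=2), enter IRQ0 at PC=0 (depth now 1) [depth=1]
Event 4 (EXEC): [IRQ0] PC=0: DEC 4 -> ACC=-13 [depth=1]
Event 5 (EXEC): [IRQ0] PC=1: INC 1 -> ACC=-12 [depth=1]
Event 6 (EXEC): [IRQ0] PC=2: INC 4 -> ACC=-8 [depth=1]
Event 7 (EXEC): [IRQ0] PC=3: IRET -> resume MAIN at PC=2 (depth now 0) [depth=0]
Event 8 (EXEC): [MAIN] PC=2: NOP [depth=0]
Max depth observed: 1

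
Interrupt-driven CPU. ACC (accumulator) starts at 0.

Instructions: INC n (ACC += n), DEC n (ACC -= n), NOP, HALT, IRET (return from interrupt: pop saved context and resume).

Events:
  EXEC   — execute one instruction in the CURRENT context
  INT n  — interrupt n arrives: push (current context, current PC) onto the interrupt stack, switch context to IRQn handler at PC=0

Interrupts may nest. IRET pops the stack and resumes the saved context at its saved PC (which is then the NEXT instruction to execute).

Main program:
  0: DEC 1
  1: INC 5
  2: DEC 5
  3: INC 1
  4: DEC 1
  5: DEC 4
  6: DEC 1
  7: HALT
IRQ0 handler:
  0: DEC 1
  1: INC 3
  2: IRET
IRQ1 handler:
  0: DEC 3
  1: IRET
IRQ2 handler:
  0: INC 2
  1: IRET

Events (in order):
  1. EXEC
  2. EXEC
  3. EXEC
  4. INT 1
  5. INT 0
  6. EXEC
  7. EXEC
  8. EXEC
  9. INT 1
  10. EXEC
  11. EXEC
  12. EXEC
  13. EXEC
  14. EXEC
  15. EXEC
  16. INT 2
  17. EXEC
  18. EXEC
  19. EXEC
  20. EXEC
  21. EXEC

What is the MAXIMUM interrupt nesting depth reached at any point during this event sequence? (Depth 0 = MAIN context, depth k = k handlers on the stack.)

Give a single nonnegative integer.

Answer: 2

Derivation:
Event 1 (EXEC): [MAIN] PC=0: DEC 1 -> ACC=-1 [depth=0]
Event 2 (EXEC): [MAIN] PC=1: INC 5 -> ACC=4 [depth=0]
Event 3 (EXEC): [MAIN] PC=2: DEC 5 -> ACC=-1 [depth=0]
Event 4 (INT 1): INT 1 arrives: push (MAIN, PC=3), enter IRQ1 at PC=0 (depth now 1) [depth=1]
Event 5 (INT 0): INT 0 arrives: push (IRQ1, PC=0), enter IRQ0 at PC=0 (depth now 2) [depth=2]
Event 6 (EXEC): [IRQ0] PC=0: DEC 1 -> ACC=-2 [depth=2]
Event 7 (EXEC): [IRQ0] PC=1: INC 3 -> ACC=1 [depth=2]
Event 8 (EXEC): [IRQ0] PC=2: IRET -> resume IRQ1 at PC=0 (depth now 1) [depth=1]
Event 9 (INT 1): INT 1 arrives: push (IRQ1, PC=0), enter IRQ1 at PC=0 (depth now 2) [depth=2]
Event 10 (EXEC): [IRQ1] PC=0: DEC 3 -> ACC=-2 [depth=2]
Event 11 (EXEC): [IRQ1] PC=1: IRET -> resume IRQ1 at PC=0 (depth now 1) [depth=1]
Event 12 (EXEC): [IRQ1] PC=0: DEC 3 -> ACC=-5 [depth=1]
Event 13 (EXEC): [IRQ1] PC=1: IRET -> resume MAIN at PC=3 (depth now 0) [depth=0]
Event 14 (EXEC): [MAIN] PC=3: INC 1 -> ACC=-4 [depth=0]
Event 15 (EXEC): [MAIN] PC=4: DEC 1 -> ACC=-5 [depth=0]
Event 16 (INT 2): INT 2 arrives: push (MAIN, PC=5), enter IRQ2 at PC=0 (depth now 1) [depth=1]
Event 17 (EXEC): [IRQ2] PC=0: INC 2 -> ACC=-3 [depth=1]
Event 18 (EXEC): [IRQ2] PC=1: IRET -> resume MAIN at PC=5 (depth now 0) [depth=0]
Event 19 (EXEC): [MAIN] PC=5: DEC 4 -> ACC=-7 [depth=0]
Event 20 (EXEC): [MAIN] PC=6: DEC 1 -> ACC=-8 [depth=0]
Event 21 (EXEC): [MAIN] PC=7: HALT [depth=0]
Max depth observed: 2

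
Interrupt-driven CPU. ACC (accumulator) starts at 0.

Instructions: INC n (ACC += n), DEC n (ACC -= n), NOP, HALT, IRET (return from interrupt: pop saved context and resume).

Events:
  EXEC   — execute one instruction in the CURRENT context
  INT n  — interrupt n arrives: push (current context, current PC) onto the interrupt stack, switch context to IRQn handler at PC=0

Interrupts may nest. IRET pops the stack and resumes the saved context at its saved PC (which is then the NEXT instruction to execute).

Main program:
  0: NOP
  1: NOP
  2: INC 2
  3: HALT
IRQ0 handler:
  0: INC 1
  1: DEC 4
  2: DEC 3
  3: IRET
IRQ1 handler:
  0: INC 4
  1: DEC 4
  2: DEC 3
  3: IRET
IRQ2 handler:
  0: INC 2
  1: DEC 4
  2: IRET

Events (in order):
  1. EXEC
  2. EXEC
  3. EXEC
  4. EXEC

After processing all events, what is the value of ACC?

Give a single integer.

Answer: 2

Derivation:
Event 1 (EXEC): [MAIN] PC=0: NOP
Event 2 (EXEC): [MAIN] PC=1: NOP
Event 3 (EXEC): [MAIN] PC=2: INC 2 -> ACC=2
Event 4 (EXEC): [MAIN] PC=3: HALT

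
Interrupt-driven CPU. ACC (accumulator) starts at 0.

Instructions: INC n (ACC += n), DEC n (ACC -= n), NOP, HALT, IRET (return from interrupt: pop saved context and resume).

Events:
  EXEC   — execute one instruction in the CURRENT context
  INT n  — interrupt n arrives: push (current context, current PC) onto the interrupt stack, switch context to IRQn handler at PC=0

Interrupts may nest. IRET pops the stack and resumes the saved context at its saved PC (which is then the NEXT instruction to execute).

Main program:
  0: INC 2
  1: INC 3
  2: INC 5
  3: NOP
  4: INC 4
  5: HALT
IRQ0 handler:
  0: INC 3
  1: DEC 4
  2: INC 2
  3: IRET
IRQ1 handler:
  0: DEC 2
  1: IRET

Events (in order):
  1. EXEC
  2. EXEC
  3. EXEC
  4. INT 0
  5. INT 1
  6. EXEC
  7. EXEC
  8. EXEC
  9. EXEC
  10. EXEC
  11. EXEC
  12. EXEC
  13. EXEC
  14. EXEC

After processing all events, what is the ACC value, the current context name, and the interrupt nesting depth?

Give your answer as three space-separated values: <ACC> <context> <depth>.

Answer: 13 MAIN 0

Derivation:
Event 1 (EXEC): [MAIN] PC=0: INC 2 -> ACC=2
Event 2 (EXEC): [MAIN] PC=1: INC 3 -> ACC=5
Event 3 (EXEC): [MAIN] PC=2: INC 5 -> ACC=10
Event 4 (INT 0): INT 0 arrives: push (MAIN, PC=3), enter IRQ0 at PC=0 (depth now 1)
Event 5 (INT 1): INT 1 arrives: push (IRQ0, PC=0), enter IRQ1 at PC=0 (depth now 2)
Event 6 (EXEC): [IRQ1] PC=0: DEC 2 -> ACC=8
Event 7 (EXEC): [IRQ1] PC=1: IRET -> resume IRQ0 at PC=0 (depth now 1)
Event 8 (EXEC): [IRQ0] PC=0: INC 3 -> ACC=11
Event 9 (EXEC): [IRQ0] PC=1: DEC 4 -> ACC=7
Event 10 (EXEC): [IRQ0] PC=2: INC 2 -> ACC=9
Event 11 (EXEC): [IRQ0] PC=3: IRET -> resume MAIN at PC=3 (depth now 0)
Event 12 (EXEC): [MAIN] PC=3: NOP
Event 13 (EXEC): [MAIN] PC=4: INC 4 -> ACC=13
Event 14 (EXEC): [MAIN] PC=5: HALT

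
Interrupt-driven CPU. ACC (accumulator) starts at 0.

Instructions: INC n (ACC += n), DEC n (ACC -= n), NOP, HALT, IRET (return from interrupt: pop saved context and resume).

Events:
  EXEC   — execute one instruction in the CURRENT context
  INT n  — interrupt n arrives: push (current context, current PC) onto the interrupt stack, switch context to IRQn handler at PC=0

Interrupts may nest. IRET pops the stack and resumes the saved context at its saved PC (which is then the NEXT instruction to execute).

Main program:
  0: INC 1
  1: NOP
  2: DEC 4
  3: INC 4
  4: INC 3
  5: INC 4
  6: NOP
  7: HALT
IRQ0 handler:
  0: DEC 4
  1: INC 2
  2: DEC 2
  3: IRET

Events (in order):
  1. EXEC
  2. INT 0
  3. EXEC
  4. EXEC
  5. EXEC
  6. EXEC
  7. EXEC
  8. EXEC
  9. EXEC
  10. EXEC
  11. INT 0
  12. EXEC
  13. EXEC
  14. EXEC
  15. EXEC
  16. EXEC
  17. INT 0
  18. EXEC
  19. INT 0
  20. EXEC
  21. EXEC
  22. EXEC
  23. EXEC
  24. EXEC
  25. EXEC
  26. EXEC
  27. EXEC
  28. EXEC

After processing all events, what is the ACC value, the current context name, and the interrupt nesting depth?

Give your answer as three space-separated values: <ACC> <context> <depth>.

Answer: -8 MAIN 0

Derivation:
Event 1 (EXEC): [MAIN] PC=0: INC 1 -> ACC=1
Event 2 (INT 0): INT 0 arrives: push (MAIN, PC=1), enter IRQ0 at PC=0 (depth now 1)
Event 3 (EXEC): [IRQ0] PC=0: DEC 4 -> ACC=-3
Event 4 (EXEC): [IRQ0] PC=1: INC 2 -> ACC=-1
Event 5 (EXEC): [IRQ0] PC=2: DEC 2 -> ACC=-3
Event 6 (EXEC): [IRQ0] PC=3: IRET -> resume MAIN at PC=1 (depth now 0)
Event 7 (EXEC): [MAIN] PC=1: NOP
Event 8 (EXEC): [MAIN] PC=2: DEC 4 -> ACC=-7
Event 9 (EXEC): [MAIN] PC=3: INC 4 -> ACC=-3
Event 10 (EXEC): [MAIN] PC=4: INC 3 -> ACC=0
Event 11 (INT 0): INT 0 arrives: push (MAIN, PC=5), enter IRQ0 at PC=0 (depth now 1)
Event 12 (EXEC): [IRQ0] PC=0: DEC 4 -> ACC=-4
Event 13 (EXEC): [IRQ0] PC=1: INC 2 -> ACC=-2
Event 14 (EXEC): [IRQ0] PC=2: DEC 2 -> ACC=-4
Event 15 (EXEC): [IRQ0] PC=3: IRET -> resume MAIN at PC=5 (depth now 0)
Event 16 (EXEC): [MAIN] PC=5: INC 4 -> ACC=0
Event 17 (INT 0): INT 0 arrives: push (MAIN, PC=6), enter IRQ0 at PC=0 (depth now 1)
Event 18 (EXEC): [IRQ0] PC=0: DEC 4 -> ACC=-4
Event 19 (INT 0): INT 0 arrives: push (IRQ0, PC=1), enter IRQ0 at PC=0 (depth now 2)
Event 20 (EXEC): [IRQ0] PC=0: DEC 4 -> ACC=-8
Event 21 (EXEC): [IRQ0] PC=1: INC 2 -> ACC=-6
Event 22 (EXEC): [IRQ0] PC=2: DEC 2 -> ACC=-8
Event 23 (EXEC): [IRQ0] PC=3: IRET -> resume IRQ0 at PC=1 (depth now 1)
Event 24 (EXEC): [IRQ0] PC=1: INC 2 -> ACC=-6
Event 25 (EXEC): [IRQ0] PC=2: DEC 2 -> ACC=-8
Event 26 (EXEC): [IRQ0] PC=3: IRET -> resume MAIN at PC=6 (depth now 0)
Event 27 (EXEC): [MAIN] PC=6: NOP
Event 28 (EXEC): [MAIN] PC=7: HALT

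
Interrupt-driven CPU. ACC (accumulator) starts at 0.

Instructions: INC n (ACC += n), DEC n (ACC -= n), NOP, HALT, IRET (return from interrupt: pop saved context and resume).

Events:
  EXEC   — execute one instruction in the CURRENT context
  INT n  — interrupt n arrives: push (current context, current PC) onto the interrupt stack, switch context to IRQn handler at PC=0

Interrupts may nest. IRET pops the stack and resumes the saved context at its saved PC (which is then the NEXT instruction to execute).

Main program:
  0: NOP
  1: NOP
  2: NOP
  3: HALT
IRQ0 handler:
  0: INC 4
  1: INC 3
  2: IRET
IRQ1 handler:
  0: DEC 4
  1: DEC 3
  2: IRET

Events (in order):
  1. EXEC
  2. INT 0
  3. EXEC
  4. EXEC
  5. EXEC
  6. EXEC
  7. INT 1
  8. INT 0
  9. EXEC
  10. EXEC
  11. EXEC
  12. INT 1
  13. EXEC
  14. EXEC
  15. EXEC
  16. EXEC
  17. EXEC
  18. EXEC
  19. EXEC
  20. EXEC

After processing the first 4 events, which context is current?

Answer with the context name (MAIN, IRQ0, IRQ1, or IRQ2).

Answer: IRQ0

Derivation:
Event 1 (EXEC): [MAIN] PC=0: NOP
Event 2 (INT 0): INT 0 arrives: push (MAIN, PC=1), enter IRQ0 at PC=0 (depth now 1)
Event 3 (EXEC): [IRQ0] PC=0: INC 4 -> ACC=4
Event 4 (EXEC): [IRQ0] PC=1: INC 3 -> ACC=7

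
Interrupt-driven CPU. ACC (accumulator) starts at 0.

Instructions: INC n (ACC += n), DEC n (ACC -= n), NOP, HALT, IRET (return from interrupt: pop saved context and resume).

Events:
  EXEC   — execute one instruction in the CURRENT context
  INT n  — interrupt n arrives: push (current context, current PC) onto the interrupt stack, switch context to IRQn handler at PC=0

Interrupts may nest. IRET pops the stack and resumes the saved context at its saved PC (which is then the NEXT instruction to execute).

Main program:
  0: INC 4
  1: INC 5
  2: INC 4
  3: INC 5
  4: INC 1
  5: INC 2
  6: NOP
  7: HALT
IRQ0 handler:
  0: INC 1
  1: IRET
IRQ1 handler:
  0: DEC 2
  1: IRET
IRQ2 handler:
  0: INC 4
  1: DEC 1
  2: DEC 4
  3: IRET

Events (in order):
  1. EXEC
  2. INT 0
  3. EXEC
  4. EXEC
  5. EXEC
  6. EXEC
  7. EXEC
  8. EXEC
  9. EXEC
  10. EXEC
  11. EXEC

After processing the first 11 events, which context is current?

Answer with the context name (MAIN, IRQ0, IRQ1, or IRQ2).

Event 1 (EXEC): [MAIN] PC=0: INC 4 -> ACC=4
Event 2 (INT 0): INT 0 arrives: push (MAIN, PC=1), enter IRQ0 at PC=0 (depth now 1)
Event 3 (EXEC): [IRQ0] PC=0: INC 1 -> ACC=5
Event 4 (EXEC): [IRQ0] PC=1: IRET -> resume MAIN at PC=1 (depth now 0)
Event 5 (EXEC): [MAIN] PC=1: INC 5 -> ACC=10
Event 6 (EXEC): [MAIN] PC=2: INC 4 -> ACC=14
Event 7 (EXEC): [MAIN] PC=3: INC 5 -> ACC=19
Event 8 (EXEC): [MAIN] PC=4: INC 1 -> ACC=20
Event 9 (EXEC): [MAIN] PC=5: INC 2 -> ACC=22
Event 10 (EXEC): [MAIN] PC=6: NOP
Event 11 (EXEC): [MAIN] PC=7: HALT

Answer: MAIN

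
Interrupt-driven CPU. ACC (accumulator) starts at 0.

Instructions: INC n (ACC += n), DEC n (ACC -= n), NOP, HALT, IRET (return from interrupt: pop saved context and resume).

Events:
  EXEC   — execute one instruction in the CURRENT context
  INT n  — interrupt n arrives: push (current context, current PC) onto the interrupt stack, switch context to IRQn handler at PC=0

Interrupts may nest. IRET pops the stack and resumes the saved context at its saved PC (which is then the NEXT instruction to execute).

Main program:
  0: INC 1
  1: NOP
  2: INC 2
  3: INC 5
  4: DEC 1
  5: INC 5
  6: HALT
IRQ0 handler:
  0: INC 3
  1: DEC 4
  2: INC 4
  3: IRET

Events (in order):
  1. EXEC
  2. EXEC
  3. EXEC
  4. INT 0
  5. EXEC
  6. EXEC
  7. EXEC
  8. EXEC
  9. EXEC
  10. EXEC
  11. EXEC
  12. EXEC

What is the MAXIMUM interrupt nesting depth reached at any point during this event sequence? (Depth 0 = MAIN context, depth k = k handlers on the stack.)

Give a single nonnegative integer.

Event 1 (EXEC): [MAIN] PC=0: INC 1 -> ACC=1 [depth=0]
Event 2 (EXEC): [MAIN] PC=1: NOP [depth=0]
Event 3 (EXEC): [MAIN] PC=2: INC 2 -> ACC=3 [depth=0]
Event 4 (INT 0): INT 0 arrives: push (MAIN, PC=3), enter IRQ0 at PC=0 (depth now 1) [depth=1]
Event 5 (EXEC): [IRQ0] PC=0: INC 3 -> ACC=6 [depth=1]
Event 6 (EXEC): [IRQ0] PC=1: DEC 4 -> ACC=2 [depth=1]
Event 7 (EXEC): [IRQ0] PC=2: INC 4 -> ACC=6 [depth=1]
Event 8 (EXEC): [IRQ0] PC=3: IRET -> resume MAIN at PC=3 (depth now 0) [depth=0]
Event 9 (EXEC): [MAIN] PC=3: INC 5 -> ACC=11 [depth=0]
Event 10 (EXEC): [MAIN] PC=4: DEC 1 -> ACC=10 [depth=0]
Event 11 (EXEC): [MAIN] PC=5: INC 5 -> ACC=15 [depth=0]
Event 12 (EXEC): [MAIN] PC=6: HALT [depth=0]
Max depth observed: 1

Answer: 1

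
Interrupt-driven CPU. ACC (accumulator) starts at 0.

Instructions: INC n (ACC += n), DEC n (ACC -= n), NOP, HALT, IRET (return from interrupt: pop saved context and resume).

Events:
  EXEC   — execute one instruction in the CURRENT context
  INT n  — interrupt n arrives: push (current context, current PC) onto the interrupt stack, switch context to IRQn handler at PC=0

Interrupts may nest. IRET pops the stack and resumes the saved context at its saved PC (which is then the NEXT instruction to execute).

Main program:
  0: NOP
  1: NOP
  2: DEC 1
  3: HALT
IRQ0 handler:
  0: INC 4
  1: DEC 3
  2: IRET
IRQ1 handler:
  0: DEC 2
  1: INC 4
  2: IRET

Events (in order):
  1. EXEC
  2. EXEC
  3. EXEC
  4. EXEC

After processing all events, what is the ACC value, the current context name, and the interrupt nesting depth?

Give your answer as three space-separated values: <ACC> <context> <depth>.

Event 1 (EXEC): [MAIN] PC=0: NOP
Event 2 (EXEC): [MAIN] PC=1: NOP
Event 3 (EXEC): [MAIN] PC=2: DEC 1 -> ACC=-1
Event 4 (EXEC): [MAIN] PC=3: HALT

Answer: -1 MAIN 0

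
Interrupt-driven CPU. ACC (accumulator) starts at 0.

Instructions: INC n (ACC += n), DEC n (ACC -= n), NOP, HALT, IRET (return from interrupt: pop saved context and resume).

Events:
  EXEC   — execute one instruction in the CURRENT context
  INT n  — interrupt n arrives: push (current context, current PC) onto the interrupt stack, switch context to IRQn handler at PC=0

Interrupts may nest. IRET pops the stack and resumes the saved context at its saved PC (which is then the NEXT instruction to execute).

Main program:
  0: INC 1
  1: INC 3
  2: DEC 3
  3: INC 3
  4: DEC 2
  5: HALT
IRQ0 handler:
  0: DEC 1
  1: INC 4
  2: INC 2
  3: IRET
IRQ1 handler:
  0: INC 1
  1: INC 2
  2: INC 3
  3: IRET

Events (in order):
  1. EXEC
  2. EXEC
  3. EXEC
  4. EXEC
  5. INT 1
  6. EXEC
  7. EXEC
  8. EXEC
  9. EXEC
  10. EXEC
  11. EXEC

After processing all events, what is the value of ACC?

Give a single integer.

Event 1 (EXEC): [MAIN] PC=0: INC 1 -> ACC=1
Event 2 (EXEC): [MAIN] PC=1: INC 3 -> ACC=4
Event 3 (EXEC): [MAIN] PC=2: DEC 3 -> ACC=1
Event 4 (EXEC): [MAIN] PC=3: INC 3 -> ACC=4
Event 5 (INT 1): INT 1 arrives: push (MAIN, PC=4), enter IRQ1 at PC=0 (depth now 1)
Event 6 (EXEC): [IRQ1] PC=0: INC 1 -> ACC=5
Event 7 (EXEC): [IRQ1] PC=1: INC 2 -> ACC=7
Event 8 (EXEC): [IRQ1] PC=2: INC 3 -> ACC=10
Event 9 (EXEC): [IRQ1] PC=3: IRET -> resume MAIN at PC=4 (depth now 0)
Event 10 (EXEC): [MAIN] PC=4: DEC 2 -> ACC=8
Event 11 (EXEC): [MAIN] PC=5: HALT

Answer: 8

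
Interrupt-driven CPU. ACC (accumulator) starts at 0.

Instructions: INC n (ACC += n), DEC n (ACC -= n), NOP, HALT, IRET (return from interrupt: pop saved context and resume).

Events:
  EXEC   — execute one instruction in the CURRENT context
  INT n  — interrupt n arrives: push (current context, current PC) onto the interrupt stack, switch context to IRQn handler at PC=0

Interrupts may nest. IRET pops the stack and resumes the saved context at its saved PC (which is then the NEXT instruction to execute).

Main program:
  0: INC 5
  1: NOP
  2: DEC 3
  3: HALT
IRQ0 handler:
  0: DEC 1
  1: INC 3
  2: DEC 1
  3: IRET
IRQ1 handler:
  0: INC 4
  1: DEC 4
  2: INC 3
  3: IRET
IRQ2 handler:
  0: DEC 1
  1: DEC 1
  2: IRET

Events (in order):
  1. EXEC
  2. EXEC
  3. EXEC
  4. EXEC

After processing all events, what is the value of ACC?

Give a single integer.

Event 1 (EXEC): [MAIN] PC=0: INC 5 -> ACC=5
Event 2 (EXEC): [MAIN] PC=1: NOP
Event 3 (EXEC): [MAIN] PC=2: DEC 3 -> ACC=2
Event 4 (EXEC): [MAIN] PC=3: HALT

Answer: 2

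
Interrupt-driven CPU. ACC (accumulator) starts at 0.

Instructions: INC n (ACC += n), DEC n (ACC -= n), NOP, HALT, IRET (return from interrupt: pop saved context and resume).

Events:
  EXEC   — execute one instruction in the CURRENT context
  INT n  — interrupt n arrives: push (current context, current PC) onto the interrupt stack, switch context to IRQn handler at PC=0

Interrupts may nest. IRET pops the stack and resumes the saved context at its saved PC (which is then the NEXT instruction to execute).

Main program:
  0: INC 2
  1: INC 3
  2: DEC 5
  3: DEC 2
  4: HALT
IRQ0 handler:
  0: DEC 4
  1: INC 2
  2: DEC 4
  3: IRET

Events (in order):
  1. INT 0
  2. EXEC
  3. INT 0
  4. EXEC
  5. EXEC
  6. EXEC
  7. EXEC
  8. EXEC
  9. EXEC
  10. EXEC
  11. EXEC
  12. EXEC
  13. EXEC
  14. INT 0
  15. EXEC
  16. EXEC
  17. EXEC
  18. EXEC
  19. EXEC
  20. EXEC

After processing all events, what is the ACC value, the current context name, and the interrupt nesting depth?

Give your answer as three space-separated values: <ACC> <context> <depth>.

Event 1 (INT 0): INT 0 arrives: push (MAIN, PC=0), enter IRQ0 at PC=0 (depth now 1)
Event 2 (EXEC): [IRQ0] PC=0: DEC 4 -> ACC=-4
Event 3 (INT 0): INT 0 arrives: push (IRQ0, PC=1), enter IRQ0 at PC=0 (depth now 2)
Event 4 (EXEC): [IRQ0] PC=0: DEC 4 -> ACC=-8
Event 5 (EXEC): [IRQ0] PC=1: INC 2 -> ACC=-6
Event 6 (EXEC): [IRQ0] PC=2: DEC 4 -> ACC=-10
Event 7 (EXEC): [IRQ0] PC=3: IRET -> resume IRQ0 at PC=1 (depth now 1)
Event 8 (EXEC): [IRQ0] PC=1: INC 2 -> ACC=-8
Event 9 (EXEC): [IRQ0] PC=2: DEC 4 -> ACC=-12
Event 10 (EXEC): [IRQ0] PC=3: IRET -> resume MAIN at PC=0 (depth now 0)
Event 11 (EXEC): [MAIN] PC=0: INC 2 -> ACC=-10
Event 12 (EXEC): [MAIN] PC=1: INC 3 -> ACC=-7
Event 13 (EXEC): [MAIN] PC=2: DEC 5 -> ACC=-12
Event 14 (INT 0): INT 0 arrives: push (MAIN, PC=3), enter IRQ0 at PC=0 (depth now 1)
Event 15 (EXEC): [IRQ0] PC=0: DEC 4 -> ACC=-16
Event 16 (EXEC): [IRQ0] PC=1: INC 2 -> ACC=-14
Event 17 (EXEC): [IRQ0] PC=2: DEC 4 -> ACC=-18
Event 18 (EXEC): [IRQ0] PC=3: IRET -> resume MAIN at PC=3 (depth now 0)
Event 19 (EXEC): [MAIN] PC=3: DEC 2 -> ACC=-20
Event 20 (EXEC): [MAIN] PC=4: HALT

Answer: -20 MAIN 0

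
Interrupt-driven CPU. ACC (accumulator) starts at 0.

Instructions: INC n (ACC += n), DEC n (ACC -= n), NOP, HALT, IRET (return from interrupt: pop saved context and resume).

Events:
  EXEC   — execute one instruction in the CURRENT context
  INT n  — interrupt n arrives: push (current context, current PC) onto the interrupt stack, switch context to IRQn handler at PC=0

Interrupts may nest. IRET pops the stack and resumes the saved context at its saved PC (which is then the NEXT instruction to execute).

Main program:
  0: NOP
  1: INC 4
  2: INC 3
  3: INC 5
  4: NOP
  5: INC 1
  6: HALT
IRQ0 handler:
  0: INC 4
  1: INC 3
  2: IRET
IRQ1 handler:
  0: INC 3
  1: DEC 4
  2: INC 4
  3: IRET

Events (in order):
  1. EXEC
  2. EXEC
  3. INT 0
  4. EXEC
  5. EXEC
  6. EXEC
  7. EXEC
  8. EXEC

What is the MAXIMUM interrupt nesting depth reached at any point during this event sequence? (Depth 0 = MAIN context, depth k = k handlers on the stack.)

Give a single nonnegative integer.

Answer: 1

Derivation:
Event 1 (EXEC): [MAIN] PC=0: NOP [depth=0]
Event 2 (EXEC): [MAIN] PC=1: INC 4 -> ACC=4 [depth=0]
Event 3 (INT 0): INT 0 arrives: push (MAIN, PC=2), enter IRQ0 at PC=0 (depth now 1) [depth=1]
Event 4 (EXEC): [IRQ0] PC=0: INC 4 -> ACC=8 [depth=1]
Event 5 (EXEC): [IRQ0] PC=1: INC 3 -> ACC=11 [depth=1]
Event 6 (EXEC): [IRQ0] PC=2: IRET -> resume MAIN at PC=2 (depth now 0) [depth=0]
Event 7 (EXEC): [MAIN] PC=2: INC 3 -> ACC=14 [depth=0]
Event 8 (EXEC): [MAIN] PC=3: INC 5 -> ACC=19 [depth=0]
Max depth observed: 1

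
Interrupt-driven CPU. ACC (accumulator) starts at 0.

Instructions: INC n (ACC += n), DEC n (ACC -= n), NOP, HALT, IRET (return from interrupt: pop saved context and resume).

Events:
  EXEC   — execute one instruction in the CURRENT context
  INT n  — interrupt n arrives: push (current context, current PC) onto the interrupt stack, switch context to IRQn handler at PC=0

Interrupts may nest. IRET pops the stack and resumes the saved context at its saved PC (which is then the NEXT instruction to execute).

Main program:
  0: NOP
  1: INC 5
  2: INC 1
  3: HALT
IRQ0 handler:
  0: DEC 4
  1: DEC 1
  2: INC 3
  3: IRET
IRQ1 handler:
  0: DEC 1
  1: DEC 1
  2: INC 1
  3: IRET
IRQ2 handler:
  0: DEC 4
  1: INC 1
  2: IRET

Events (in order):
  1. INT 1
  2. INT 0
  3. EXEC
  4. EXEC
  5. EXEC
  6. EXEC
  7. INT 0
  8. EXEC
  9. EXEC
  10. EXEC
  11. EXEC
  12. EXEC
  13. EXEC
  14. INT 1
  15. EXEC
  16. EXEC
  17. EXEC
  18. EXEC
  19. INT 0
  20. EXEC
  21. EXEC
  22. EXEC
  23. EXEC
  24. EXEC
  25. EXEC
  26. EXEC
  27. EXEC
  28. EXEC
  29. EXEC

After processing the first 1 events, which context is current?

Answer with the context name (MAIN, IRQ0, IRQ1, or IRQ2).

Event 1 (INT 1): INT 1 arrives: push (MAIN, PC=0), enter IRQ1 at PC=0 (depth now 1)

Answer: IRQ1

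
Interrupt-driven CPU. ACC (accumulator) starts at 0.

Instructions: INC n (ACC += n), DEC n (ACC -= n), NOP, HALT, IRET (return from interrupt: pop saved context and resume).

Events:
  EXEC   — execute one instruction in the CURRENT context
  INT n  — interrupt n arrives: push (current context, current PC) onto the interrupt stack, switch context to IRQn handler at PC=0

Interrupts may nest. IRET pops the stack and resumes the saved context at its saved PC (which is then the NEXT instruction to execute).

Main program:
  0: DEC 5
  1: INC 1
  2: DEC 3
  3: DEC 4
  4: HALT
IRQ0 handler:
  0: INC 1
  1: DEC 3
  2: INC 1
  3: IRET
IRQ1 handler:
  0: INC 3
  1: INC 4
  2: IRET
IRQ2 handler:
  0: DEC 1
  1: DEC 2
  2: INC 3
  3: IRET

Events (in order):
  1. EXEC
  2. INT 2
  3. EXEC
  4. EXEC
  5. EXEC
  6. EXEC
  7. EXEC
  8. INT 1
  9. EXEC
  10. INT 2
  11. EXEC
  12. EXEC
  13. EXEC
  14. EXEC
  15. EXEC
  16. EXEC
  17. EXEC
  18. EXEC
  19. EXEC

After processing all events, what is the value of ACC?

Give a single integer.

Answer: -4

Derivation:
Event 1 (EXEC): [MAIN] PC=0: DEC 5 -> ACC=-5
Event 2 (INT 2): INT 2 arrives: push (MAIN, PC=1), enter IRQ2 at PC=0 (depth now 1)
Event 3 (EXEC): [IRQ2] PC=0: DEC 1 -> ACC=-6
Event 4 (EXEC): [IRQ2] PC=1: DEC 2 -> ACC=-8
Event 5 (EXEC): [IRQ2] PC=2: INC 3 -> ACC=-5
Event 6 (EXEC): [IRQ2] PC=3: IRET -> resume MAIN at PC=1 (depth now 0)
Event 7 (EXEC): [MAIN] PC=1: INC 1 -> ACC=-4
Event 8 (INT 1): INT 1 arrives: push (MAIN, PC=2), enter IRQ1 at PC=0 (depth now 1)
Event 9 (EXEC): [IRQ1] PC=0: INC 3 -> ACC=-1
Event 10 (INT 2): INT 2 arrives: push (IRQ1, PC=1), enter IRQ2 at PC=0 (depth now 2)
Event 11 (EXEC): [IRQ2] PC=0: DEC 1 -> ACC=-2
Event 12 (EXEC): [IRQ2] PC=1: DEC 2 -> ACC=-4
Event 13 (EXEC): [IRQ2] PC=2: INC 3 -> ACC=-1
Event 14 (EXEC): [IRQ2] PC=3: IRET -> resume IRQ1 at PC=1 (depth now 1)
Event 15 (EXEC): [IRQ1] PC=1: INC 4 -> ACC=3
Event 16 (EXEC): [IRQ1] PC=2: IRET -> resume MAIN at PC=2 (depth now 0)
Event 17 (EXEC): [MAIN] PC=2: DEC 3 -> ACC=0
Event 18 (EXEC): [MAIN] PC=3: DEC 4 -> ACC=-4
Event 19 (EXEC): [MAIN] PC=4: HALT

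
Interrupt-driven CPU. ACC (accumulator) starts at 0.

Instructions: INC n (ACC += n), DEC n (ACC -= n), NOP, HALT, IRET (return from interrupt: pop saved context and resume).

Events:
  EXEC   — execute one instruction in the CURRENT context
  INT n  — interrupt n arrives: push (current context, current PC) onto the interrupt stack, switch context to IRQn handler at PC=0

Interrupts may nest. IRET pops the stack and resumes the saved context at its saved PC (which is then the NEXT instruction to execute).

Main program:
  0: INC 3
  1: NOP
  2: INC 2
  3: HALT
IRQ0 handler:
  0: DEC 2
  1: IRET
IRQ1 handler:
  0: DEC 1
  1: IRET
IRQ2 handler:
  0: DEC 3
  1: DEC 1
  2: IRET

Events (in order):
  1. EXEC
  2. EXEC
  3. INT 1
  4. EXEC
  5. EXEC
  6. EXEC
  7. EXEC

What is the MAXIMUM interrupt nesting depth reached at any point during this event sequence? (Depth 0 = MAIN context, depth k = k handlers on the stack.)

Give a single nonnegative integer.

Answer: 1

Derivation:
Event 1 (EXEC): [MAIN] PC=0: INC 3 -> ACC=3 [depth=0]
Event 2 (EXEC): [MAIN] PC=1: NOP [depth=0]
Event 3 (INT 1): INT 1 arrives: push (MAIN, PC=2), enter IRQ1 at PC=0 (depth now 1) [depth=1]
Event 4 (EXEC): [IRQ1] PC=0: DEC 1 -> ACC=2 [depth=1]
Event 5 (EXEC): [IRQ1] PC=1: IRET -> resume MAIN at PC=2 (depth now 0) [depth=0]
Event 6 (EXEC): [MAIN] PC=2: INC 2 -> ACC=4 [depth=0]
Event 7 (EXEC): [MAIN] PC=3: HALT [depth=0]
Max depth observed: 1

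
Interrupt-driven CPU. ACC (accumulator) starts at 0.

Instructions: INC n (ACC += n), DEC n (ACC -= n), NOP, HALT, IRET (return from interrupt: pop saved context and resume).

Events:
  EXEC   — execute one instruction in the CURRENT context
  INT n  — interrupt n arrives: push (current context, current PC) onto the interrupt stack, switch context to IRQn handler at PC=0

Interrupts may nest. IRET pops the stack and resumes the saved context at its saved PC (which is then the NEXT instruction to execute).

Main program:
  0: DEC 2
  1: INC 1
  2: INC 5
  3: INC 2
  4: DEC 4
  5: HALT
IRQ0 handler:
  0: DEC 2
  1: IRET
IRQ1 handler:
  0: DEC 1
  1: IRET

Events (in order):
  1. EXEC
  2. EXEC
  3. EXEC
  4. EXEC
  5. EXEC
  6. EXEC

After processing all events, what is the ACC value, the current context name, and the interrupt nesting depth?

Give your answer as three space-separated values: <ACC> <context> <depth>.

Answer: 2 MAIN 0

Derivation:
Event 1 (EXEC): [MAIN] PC=0: DEC 2 -> ACC=-2
Event 2 (EXEC): [MAIN] PC=1: INC 1 -> ACC=-1
Event 3 (EXEC): [MAIN] PC=2: INC 5 -> ACC=4
Event 4 (EXEC): [MAIN] PC=3: INC 2 -> ACC=6
Event 5 (EXEC): [MAIN] PC=4: DEC 4 -> ACC=2
Event 6 (EXEC): [MAIN] PC=5: HALT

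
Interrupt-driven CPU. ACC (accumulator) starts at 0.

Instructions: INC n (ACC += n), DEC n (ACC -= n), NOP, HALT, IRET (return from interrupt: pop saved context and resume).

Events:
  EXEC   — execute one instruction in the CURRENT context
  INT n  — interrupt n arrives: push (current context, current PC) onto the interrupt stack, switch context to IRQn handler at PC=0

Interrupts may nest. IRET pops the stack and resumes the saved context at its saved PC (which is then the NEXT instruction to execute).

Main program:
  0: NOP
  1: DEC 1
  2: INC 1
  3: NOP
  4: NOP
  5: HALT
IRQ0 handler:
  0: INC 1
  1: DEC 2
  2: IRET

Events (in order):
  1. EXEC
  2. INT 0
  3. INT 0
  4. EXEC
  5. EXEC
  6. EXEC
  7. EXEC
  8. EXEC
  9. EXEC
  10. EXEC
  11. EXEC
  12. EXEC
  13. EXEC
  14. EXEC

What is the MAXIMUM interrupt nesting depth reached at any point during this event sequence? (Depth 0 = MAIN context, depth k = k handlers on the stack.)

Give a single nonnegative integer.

Event 1 (EXEC): [MAIN] PC=0: NOP [depth=0]
Event 2 (INT 0): INT 0 arrives: push (MAIN, PC=1), enter IRQ0 at PC=0 (depth now 1) [depth=1]
Event 3 (INT 0): INT 0 arrives: push (IRQ0, PC=0), enter IRQ0 at PC=0 (depth now 2) [depth=2]
Event 4 (EXEC): [IRQ0] PC=0: INC 1 -> ACC=1 [depth=2]
Event 5 (EXEC): [IRQ0] PC=1: DEC 2 -> ACC=-1 [depth=2]
Event 6 (EXEC): [IRQ0] PC=2: IRET -> resume IRQ0 at PC=0 (depth now 1) [depth=1]
Event 7 (EXEC): [IRQ0] PC=0: INC 1 -> ACC=0 [depth=1]
Event 8 (EXEC): [IRQ0] PC=1: DEC 2 -> ACC=-2 [depth=1]
Event 9 (EXEC): [IRQ0] PC=2: IRET -> resume MAIN at PC=1 (depth now 0) [depth=0]
Event 10 (EXEC): [MAIN] PC=1: DEC 1 -> ACC=-3 [depth=0]
Event 11 (EXEC): [MAIN] PC=2: INC 1 -> ACC=-2 [depth=0]
Event 12 (EXEC): [MAIN] PC=3: NOP [depth=0]
Event 13 (EXEC): [MAIN] PC=4: NOP [depth=0]
Event 14 (EXEC): [MAIN] PC=5: HALT [depth=0]
Max depth observed: 2

Answer: 2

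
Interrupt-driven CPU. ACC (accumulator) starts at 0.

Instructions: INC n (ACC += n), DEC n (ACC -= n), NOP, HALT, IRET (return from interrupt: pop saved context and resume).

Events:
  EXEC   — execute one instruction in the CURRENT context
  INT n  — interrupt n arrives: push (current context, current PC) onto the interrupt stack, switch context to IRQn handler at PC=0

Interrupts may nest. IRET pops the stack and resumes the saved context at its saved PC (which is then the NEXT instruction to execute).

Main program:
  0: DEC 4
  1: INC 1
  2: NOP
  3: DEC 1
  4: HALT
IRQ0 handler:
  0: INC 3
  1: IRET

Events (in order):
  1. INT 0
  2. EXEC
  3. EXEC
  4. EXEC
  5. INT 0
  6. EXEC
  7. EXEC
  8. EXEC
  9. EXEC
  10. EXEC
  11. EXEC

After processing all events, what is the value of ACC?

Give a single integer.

Answer: 2

Derivation:
Event 1 (INT 0): INT 0 arrives: push (MAIN, PC=0), enter IRQ0 at PC=0 (depth now 1)
Event 2 (EXEC): [IRQ0] PC=0: INC 3 -> ACC=3
Event 3 (EXEC): [IRQ0] PC=1: IRET -> resume MAIN at PC=0 (depth now 0)
Event 4 (EXEC): [MAIN] PC=0: DEC 4 -> ACC=-1
Event 5 (INT 0): INT 0 arrives: push (MAIN, PC=1), enter IRQ0 at PC=0 (depth now 1)
Event 6 (EXEC): [IRQ0] PC=0: INC 3 -> ACC=2
Event 7 (EXEC): [IRQ0] PC=1: IRET -> resume MAIN at PC=1 (depth now 0)
Event 8 (EXEC): [MAIN] PC=1: INC 1 -> ACC=3
Event 9 (EXEC): [MAIN] PC=2: NOP
Event 10 (EXEC): [MAIN] PC=3: DEC 1 -> ACC=2
Event 11 (EXEC): [MAIN] PC=4: HALT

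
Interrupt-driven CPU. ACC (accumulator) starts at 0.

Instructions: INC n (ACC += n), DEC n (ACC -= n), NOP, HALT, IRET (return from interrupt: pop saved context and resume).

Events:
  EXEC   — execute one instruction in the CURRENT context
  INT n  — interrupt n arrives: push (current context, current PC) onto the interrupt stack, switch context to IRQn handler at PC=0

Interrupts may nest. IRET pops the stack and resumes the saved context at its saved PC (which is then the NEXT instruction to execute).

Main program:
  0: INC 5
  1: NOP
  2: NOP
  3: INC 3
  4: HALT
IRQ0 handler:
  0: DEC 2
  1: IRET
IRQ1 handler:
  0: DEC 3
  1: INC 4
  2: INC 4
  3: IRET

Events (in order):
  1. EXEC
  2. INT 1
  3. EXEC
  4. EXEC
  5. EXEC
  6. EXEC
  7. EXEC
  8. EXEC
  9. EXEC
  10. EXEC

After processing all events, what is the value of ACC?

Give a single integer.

Event 1 (EXEC): [MAIN] PC=0: INC 5 -> ACC=5
Event 2 (INT 1): INT 1 arrives: push (MAIN, PC=1), enter IRQ1 at PC=0 (depth now 1)
Event 3 (EXEC): [IRQ1] PC=0: DEC 3 -> ACC=2
Event 4 (EXEC): [IRQ1] PC=1: INC 4 -> ACC=6
Event 5 (EXEC): [IRQ1] PC=2: INC 4 -> ACC=10
Event 6 (EXEC): [IRQ1] PC=3: IRET -> resume MAIN at PC=1 (depth now 0)
Event 7 (EXEC): [MAIN] PC=1: NOP
Event 8 (EXEC): [MAIN] PC=2: NOP
Event 9 (EXEC): [MAIN] PC=3: INC 3 -> ACC=13
Event 10 (EXEC): [MAIN] PC=4: HALT

Answer: 13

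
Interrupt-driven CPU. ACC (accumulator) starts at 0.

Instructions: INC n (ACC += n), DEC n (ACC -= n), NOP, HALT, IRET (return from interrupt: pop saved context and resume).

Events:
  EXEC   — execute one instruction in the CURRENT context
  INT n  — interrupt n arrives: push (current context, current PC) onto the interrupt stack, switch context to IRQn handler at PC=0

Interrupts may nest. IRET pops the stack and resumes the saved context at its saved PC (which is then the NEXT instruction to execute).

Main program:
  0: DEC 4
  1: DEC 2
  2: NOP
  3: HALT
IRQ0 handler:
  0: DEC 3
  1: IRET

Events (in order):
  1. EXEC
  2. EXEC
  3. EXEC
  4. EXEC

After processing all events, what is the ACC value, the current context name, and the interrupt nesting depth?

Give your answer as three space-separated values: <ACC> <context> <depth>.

Event 1 (EXEC): [MAIN] PC=0: DEC 4 -> ACC=-4
Event 2 (EXEC): [MAIN] PC=1: DEC 2 -> ACC=-6
Event 3 (EXEC): [MAIN] PC=2: NOP
Event 4 (EXEC): [MAIN] PC=3: HALT

Answer: -6 MAIN 0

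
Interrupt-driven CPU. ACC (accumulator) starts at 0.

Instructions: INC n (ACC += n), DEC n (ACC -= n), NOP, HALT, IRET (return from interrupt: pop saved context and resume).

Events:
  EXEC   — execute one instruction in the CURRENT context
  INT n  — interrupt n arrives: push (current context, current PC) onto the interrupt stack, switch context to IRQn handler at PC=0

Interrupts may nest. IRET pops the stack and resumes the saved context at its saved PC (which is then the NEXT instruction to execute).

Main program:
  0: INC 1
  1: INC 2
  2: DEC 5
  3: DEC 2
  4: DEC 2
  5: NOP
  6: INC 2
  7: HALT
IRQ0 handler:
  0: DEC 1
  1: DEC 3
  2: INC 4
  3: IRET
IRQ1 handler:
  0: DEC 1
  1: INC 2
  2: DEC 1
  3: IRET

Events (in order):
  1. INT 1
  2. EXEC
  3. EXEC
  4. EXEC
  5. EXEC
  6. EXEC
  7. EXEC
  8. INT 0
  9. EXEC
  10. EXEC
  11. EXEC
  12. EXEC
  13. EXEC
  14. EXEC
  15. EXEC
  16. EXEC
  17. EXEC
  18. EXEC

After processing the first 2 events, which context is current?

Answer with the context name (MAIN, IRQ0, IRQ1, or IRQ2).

Event 1 (INT 1): INT 1 arrives: push (MAIN, PC=0), enter IRQ1 at PC=0 (depth now 1)
Event 2 (EXEC): [IRQ1] PC=0: DEC 1 -> ACC=-1

Answer: IRQ1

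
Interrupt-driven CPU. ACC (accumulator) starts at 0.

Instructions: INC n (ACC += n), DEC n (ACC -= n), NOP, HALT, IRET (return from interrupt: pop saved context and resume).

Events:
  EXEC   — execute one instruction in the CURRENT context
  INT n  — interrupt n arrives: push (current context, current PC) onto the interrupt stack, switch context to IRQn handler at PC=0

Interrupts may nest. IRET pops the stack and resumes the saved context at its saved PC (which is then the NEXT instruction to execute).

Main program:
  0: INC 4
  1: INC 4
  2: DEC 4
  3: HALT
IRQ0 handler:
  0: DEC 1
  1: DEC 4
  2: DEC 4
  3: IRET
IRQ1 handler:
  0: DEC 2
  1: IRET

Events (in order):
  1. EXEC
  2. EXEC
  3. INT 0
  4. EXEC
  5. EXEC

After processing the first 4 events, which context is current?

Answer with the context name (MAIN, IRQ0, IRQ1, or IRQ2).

Event 1 (EXEC): [MAIN] PC=0: INC 4 -> ACC=4
Event 2 (EXEC): [MAIN] PC=1: INC 4 -> ACC=8
Event 3 (INT 0): INT 0 arrives: push (MAIN, PC=2), enter IRQ0 at PC=0 (depth now 1)
Event 4 (EXEC): [IRQ0] PC=0: DEC 1 -> ACC=7

Answer: IRQ0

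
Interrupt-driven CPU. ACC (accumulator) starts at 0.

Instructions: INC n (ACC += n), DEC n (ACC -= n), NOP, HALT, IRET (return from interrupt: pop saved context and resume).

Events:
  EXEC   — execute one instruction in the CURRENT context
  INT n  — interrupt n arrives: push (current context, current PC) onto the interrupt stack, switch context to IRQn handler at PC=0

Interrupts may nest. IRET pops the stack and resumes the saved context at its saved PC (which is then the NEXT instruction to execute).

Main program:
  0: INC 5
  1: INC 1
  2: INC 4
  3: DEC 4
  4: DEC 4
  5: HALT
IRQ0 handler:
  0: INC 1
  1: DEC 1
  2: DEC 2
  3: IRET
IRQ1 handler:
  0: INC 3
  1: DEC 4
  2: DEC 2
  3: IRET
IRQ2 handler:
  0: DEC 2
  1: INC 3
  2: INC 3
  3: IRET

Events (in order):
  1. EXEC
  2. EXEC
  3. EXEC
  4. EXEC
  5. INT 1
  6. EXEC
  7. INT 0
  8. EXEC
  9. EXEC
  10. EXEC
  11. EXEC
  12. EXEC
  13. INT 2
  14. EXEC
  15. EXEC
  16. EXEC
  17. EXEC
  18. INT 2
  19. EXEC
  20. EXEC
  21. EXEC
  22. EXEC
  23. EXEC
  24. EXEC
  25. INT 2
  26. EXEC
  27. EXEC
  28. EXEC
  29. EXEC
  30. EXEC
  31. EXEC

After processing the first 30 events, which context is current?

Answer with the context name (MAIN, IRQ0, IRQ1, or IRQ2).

Event 1 (EXEC): [MAIN] PC=0: INC 5 -> ACC=5
Event 2 (EXEC): [MAIN] PC=1: INC 1 -> ACC=6
Event 3 (EXEC): [MAIN] PC=2: INC 4 -> ACC=10
Event 4 (EXEC): [MAIN] PC=3: DEC 4 -> ACC=6
Event 5 (INT 1): INT 1 arrives: push (MAIN, PC=4), enter IRQ1 at PC=0 (depth now 1)
Event 6 (EXEC): [IRQ1] PC=0: INC 3 -> ACC=9
Event 7 (INT 0): INT 0 arrives: push (IRQ1, PC=1), enter IRQ0 at PC=0 (depth now 2)
Event 8 (EXEC): [IRQ0] PC=0: INC 1 -> ACC=10
Event 9 (EXEC): [IRQ0] PC=1: DEC 1 -> ACC=9
Event 10 (EXEC): [IRQ0] PC=2: DEC 2 -> ACC=7
Event 11 (EXEC): [IRQ0] PC=3: IRET -> resume IRQ1 at PC=1 (depth now 1)
Event 12 (EXEC): [IRQ1] PC=1: DEC 4 -> ACC=3
Event 13 (INT 2): INT 2 arrives: push (IRQ1, PC=2), enter IRQ2 at PC=0 (depth now 2)
Event 14 (EXEC): [IRQ2] PC=0: DEC 2 -> ACC=1
Event 15 (EXEC): [IRQ2] PC=1: INC 3 -> ACC=4
Event 16 (EXEC): [IRQ2] PC=2: INC 3 -> ACC=7
Event 17 (EXEC): [IRQ2] PC=3: IRET -> resume IRQ1 at PC=2 (depth now 1)
Event 18 (INT 2): INT 2 arrives: push (IRQ1, PC=2), enter IRQ2 at PC=0 (depth now 2)
Event 19 (EXEC): [IRQ2] PC=0: DEC 2 -> ACC=5
Event 20 (EXEC): [IRQ2] PC=1: INC 3 -> ACC=8
Event 21 (EXEC): [IRQ2] PC=2: INC 3 -> ACC=11
Event 22 (EXEC): [IRQ2] PC=3: IRET -> resume IRQ1 at PC=2 (depth now 1)
Event 23 (EXEC): [IRQ1] PC=2: DEC 2 -> ACC=9
Event 24 (EXEC): [IRQ1] PC=3: IRET -> resume MAIN at PC=4 (depth now 0)
Event 25 (INT 2): INT 2 arrives: push (MAIN, PC=4), enter IRQ2 at PC=0 (depth now 1)
Event 26 (EXEC): [IRQ2] PC=0: DEC 2 -> ACC=7
Event 27 (EXEC): [IRQ2] PC=1: INC 3 -> ACC=10
Event 28 (EXEC): [IRQ2] PC=2: INC 3 -> ACC=13
Event 29 (EXEC): [IRQ2] PC=3: IRET -> resume MAIN at PC=4 (depth now 0)
Event 30 (EXEC): [MAIN] PC=4: DEC 4 -> ACC=9

Answer: MAIN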